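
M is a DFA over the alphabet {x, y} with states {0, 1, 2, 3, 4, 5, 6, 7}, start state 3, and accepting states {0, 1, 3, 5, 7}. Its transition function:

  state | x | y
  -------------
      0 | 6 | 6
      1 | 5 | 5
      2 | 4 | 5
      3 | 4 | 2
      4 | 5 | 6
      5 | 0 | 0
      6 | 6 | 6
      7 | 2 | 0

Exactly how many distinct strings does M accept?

The useful subgraph on states {0, 2, 3, 4, 5} is acyclic, so L(M) is finite; the longest accepting path visits 5 useful states, giving maximum string length 4.
Counting accepting paths from 3 by length: 1 of length 0, 2 of length 2, 5 of length 3, 2 of length 4. Total 10.

10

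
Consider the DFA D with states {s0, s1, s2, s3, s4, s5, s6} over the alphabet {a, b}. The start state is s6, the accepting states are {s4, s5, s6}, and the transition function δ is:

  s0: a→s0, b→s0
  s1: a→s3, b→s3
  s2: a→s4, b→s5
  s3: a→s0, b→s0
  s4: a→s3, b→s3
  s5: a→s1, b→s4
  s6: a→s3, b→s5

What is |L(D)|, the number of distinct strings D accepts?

3

The useful subgraph on states {s4, s5, s6} is acyclic, so L(D) is finite; the longest accepting path visits 3 useful states, giving maximum string length 2.
Counting accepting paths from s6 by length: 1 of length 0, 1 of length 1, 1 of length 2. Total 3.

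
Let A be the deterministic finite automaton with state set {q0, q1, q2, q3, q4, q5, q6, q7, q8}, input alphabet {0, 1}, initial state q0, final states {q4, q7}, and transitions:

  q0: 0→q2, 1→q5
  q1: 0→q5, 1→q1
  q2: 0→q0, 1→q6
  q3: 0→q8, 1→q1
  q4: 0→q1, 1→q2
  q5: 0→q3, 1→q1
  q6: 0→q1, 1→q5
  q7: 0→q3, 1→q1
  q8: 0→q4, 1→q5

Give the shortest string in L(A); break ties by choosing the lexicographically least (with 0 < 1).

A breadth-first search from q0 reaches an accepting state first via the path q0 → q5 → q3 → q8 → q4 on input 1000.
No string of length < 4 is accepted (BFS exhausts all shorter strings without reaching an accepting state), and 1000 is the lexicographically least accepting string of length 4.

1000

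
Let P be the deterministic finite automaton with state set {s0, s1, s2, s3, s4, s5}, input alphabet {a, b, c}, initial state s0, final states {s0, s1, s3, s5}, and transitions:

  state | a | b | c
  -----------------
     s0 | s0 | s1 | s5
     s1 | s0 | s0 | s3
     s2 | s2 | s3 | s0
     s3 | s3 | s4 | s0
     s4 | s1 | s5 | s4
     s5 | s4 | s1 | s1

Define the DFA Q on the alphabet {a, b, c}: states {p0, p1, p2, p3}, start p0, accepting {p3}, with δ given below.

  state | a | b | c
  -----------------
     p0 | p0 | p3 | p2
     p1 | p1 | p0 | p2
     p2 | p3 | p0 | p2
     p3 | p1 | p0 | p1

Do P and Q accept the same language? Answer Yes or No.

The empty string ε is accepted by P but rejected by Q.
So L(P) ≠ L(Q).

No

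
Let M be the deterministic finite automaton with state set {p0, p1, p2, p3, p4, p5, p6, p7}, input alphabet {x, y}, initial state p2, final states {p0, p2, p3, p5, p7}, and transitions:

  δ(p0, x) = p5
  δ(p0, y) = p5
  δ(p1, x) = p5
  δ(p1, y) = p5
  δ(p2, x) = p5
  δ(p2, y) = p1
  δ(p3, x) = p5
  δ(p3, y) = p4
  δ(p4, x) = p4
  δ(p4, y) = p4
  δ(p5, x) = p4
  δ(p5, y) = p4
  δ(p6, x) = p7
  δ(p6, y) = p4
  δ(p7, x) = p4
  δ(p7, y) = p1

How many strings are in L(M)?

The useful subgraph on states {p1, p2, p5} is acyclic, so L(M) is finite; the longest accepting path visits 3 useful states, giving maximum string length 2.
Counting accepting paths from p2 by length: 1 of length 0, 1 of length 1, 2 of length 2. Total 4.

4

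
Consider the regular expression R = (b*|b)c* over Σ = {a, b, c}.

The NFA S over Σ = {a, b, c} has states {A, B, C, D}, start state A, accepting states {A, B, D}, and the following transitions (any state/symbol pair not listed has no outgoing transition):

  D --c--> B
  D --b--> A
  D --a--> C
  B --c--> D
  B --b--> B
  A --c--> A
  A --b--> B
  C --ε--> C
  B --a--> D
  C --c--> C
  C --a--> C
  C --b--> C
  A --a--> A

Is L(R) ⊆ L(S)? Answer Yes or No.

Yes

Converting the expression R to a DFA (subset construction, then merging equivalent states) gives the minimal DFA with states {r0, r1, r2}, start state r0, accepting states {r0, r2} and transitions r0: a→r1, b→r0, c→r2; r1: a→r1, b→r1, c→r1; r2: a→r1, b→r1, c→r2.
Exploring the product automaton R × S from the start pair (r0, A), following both machines on each input symbol, reaches 9 state pairs: (r0, A), (r1, A), (r0, B), (r2, A), (r1, B), (r1, D), (r2, D), (r1, C), (r2, B).
R accepts in {r0, r2} and S accepts in {A, B, D}. The reachable pairs whose R-component is accepting are (r0, A), (r0, B), (r2, A), (r2, D), (r2, B); in each of them the S-component is accepting too, so the product for L(R) \ L(S) (R-component accepting, S-component rejecting) has no reachable accepting pair and the difference is empty.
Hence every string in L(R) is also in L(S).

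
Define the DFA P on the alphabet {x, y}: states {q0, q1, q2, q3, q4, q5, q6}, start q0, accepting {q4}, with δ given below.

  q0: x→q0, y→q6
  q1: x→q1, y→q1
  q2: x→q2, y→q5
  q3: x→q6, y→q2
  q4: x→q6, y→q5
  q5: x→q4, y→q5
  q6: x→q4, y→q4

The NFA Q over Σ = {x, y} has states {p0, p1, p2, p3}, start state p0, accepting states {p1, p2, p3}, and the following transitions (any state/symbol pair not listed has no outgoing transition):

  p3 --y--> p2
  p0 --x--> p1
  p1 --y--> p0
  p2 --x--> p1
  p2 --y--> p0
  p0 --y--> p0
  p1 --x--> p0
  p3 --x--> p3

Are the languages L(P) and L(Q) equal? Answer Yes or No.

The string yy is accepted by P but rejected by Q.
So L(P) ≠ L(Q).

No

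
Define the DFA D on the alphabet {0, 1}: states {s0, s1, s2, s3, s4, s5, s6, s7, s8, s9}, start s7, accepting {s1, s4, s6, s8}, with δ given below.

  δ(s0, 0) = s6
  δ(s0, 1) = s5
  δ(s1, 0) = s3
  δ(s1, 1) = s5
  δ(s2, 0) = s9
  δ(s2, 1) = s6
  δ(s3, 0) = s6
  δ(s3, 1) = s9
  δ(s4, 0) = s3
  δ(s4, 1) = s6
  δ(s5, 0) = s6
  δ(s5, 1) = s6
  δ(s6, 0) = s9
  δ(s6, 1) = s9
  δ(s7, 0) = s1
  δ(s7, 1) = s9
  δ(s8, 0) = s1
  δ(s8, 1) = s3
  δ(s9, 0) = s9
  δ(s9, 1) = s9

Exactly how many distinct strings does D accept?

The useful subgraph on states {s1, s3, s5, s6, s7} is acyclic, so L(D) is finite; the longest accepting path visits 4 useful states, giving maximum string length 3.
Counting accepting paths from s7 by length: 1 of length 1, 3 of length 3. Total 4.

4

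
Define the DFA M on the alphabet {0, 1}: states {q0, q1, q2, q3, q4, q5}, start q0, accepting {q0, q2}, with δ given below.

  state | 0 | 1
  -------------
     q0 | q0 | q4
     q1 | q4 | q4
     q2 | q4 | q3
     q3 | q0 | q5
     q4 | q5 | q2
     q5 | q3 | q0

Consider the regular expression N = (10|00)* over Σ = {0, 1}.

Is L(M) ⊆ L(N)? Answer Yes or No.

The string 0 is in L(M) but not in L(N).
So L(M) ⊄ L(N).

No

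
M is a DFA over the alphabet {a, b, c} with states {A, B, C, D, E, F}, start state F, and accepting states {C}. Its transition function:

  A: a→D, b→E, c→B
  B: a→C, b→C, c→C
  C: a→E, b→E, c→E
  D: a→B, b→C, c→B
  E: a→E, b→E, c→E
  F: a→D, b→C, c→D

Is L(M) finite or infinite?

finite

The useful states (reachable from F and able to reach an accepting state) are {B, C, D, F}.
Restricted to these states the transition graph has no cycle, so every accepting path has bounded length and L is finite.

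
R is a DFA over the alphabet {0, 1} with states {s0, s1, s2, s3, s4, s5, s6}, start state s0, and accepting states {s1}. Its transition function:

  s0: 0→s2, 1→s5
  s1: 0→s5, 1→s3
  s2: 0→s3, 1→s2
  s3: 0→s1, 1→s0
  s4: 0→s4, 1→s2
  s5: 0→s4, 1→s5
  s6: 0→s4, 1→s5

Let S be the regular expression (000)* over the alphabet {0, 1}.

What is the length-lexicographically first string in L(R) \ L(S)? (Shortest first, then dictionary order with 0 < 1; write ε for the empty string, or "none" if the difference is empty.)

0100

The string 0100 is accepted by R but not by S.
No shorter string lies in the difference, and 0100 is the lexicographically first length-4 string in L(R) \ L(S).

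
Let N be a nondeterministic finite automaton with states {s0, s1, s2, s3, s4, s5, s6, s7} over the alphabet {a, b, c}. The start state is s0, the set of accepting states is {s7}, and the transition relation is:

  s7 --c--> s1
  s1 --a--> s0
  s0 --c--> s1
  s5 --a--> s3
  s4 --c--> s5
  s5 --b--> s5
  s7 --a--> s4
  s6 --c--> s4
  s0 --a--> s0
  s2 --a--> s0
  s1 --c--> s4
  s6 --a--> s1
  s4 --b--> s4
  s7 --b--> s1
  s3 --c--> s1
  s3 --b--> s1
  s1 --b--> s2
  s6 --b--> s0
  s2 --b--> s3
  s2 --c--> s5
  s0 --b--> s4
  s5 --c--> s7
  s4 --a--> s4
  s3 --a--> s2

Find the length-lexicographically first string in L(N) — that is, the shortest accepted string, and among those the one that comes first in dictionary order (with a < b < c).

bcc

A breadth-first search from s0 reaches an accepting state first via the path s0 → s4 → s5 → s7 on input bcc.
No string of length < 3 is accepted (BFS exhausts all shorter strings without reaching an accepting state), and bcc is the lexicographically least accepting string of length 3.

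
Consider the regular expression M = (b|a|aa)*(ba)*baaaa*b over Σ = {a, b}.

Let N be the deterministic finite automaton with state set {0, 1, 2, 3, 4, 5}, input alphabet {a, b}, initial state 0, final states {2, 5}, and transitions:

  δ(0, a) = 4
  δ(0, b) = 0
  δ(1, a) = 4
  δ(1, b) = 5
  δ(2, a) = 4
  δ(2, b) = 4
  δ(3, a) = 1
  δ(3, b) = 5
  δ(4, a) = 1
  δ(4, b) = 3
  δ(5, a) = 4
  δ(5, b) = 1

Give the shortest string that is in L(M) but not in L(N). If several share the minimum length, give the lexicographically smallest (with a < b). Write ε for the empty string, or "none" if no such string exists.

The string baaab is accepted by M but not by N.
No shorter string lies in the difference, and baaab is the lexicographically first length-5 string in L(M) \ L(N).

baaab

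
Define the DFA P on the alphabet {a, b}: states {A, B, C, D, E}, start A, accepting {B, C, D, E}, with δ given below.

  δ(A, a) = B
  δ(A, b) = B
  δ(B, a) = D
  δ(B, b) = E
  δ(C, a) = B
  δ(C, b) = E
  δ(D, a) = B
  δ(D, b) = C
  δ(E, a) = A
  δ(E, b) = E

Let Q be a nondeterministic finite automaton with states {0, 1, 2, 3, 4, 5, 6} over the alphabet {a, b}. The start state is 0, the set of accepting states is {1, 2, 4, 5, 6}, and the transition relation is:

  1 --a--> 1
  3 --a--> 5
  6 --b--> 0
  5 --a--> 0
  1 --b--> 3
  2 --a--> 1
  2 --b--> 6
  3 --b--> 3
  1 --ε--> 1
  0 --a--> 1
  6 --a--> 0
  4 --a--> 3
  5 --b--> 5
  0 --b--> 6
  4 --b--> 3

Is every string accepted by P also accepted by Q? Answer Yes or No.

No

The string ab is in L(P) but not in L(Q).
So L(P) ⊄ L(Q).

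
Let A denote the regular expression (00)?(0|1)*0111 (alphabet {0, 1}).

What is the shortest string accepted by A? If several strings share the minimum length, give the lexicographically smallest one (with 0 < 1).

By inspection of the expression, no string of length less than 4 matches, and 0111 is the lexicographically first match of length 4.

0111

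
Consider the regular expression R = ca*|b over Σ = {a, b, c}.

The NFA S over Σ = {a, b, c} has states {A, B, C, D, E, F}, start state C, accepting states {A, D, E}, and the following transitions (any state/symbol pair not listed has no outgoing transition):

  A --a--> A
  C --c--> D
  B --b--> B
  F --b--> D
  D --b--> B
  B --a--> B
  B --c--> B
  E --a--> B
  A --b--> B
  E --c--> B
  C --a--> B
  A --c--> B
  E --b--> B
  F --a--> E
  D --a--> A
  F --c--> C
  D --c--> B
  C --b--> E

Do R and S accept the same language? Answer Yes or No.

Yes

Converting the expression R to a DFA (subset construction, then merging equivalent states) gives the minimal DFA with states {r0, r1, r2, r3}, start state r0, accepting states {r2, r3} and transitions r0: a→r1, b→r2, c→r3; r1: a→r1, b→r1, c→r1; r2: a→r1, b→r1, c→r1; r3: a→r3, b→r1, c→r1.
Exploring the product automaton R × S from the start pair (r0, C), following both machines on each input symbol, reaches 5 state pairs: (r0, C), (r1, B), (r2, E), (r3, D), (r3, A).
R accepts in {r2, r3} and S accepts in {A, D, E}. In every reachable pair the two components are either both accepting — (r2, E), (r3, D), (r3, A) — or both non-accepting, so no string is accepted by exactly one of the machines: L(R) \ L(S) and L(S) \ L(R) are both empty.
Hence every string is accepted by R iff it is accepted by S, and the two languages coincide.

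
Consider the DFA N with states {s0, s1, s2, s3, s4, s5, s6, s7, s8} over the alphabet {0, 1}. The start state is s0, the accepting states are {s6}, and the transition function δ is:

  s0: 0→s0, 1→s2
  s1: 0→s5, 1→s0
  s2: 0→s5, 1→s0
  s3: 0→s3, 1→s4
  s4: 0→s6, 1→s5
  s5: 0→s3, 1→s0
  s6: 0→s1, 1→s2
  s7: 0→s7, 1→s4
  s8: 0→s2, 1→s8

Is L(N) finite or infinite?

infinite

State s0 is reachable from the start and can reach an accepting state, and it lies on the cycle s0 → s0.
Traversing that cycle any number of times yields accepted strings of unbounded length, so the language is infinite.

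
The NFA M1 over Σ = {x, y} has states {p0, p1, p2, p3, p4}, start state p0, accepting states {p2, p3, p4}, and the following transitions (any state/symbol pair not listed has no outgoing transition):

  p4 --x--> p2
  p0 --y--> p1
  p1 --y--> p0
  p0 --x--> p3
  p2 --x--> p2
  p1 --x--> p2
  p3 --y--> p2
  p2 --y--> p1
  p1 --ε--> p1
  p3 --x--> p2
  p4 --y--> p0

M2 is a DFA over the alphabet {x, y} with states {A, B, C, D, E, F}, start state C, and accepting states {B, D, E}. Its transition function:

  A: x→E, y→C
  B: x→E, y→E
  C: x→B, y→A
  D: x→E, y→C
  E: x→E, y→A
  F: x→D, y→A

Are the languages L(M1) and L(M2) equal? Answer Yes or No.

Exploring the product automaton M1 × M2 from the start pair (p0, C), following both machines on each input symbol, reaches 4 state pairs: (p0, C), (p3, B), (p1, A), (p2, E).
M1 accepts in {p2, p3, p4} and M2 accepts in {B, D, E}. In every reachable pair the two components are either both accepting — (p3, B), (p2, E) — or both non-accepting, so no string is accepted by exactly one of the machines: L(M1) \ L(M2) and L(M2) \ L(M1) are both empty.
Hence every string is accepted by M1 iff it is accepted by M2, and the two languages coincide.

Yes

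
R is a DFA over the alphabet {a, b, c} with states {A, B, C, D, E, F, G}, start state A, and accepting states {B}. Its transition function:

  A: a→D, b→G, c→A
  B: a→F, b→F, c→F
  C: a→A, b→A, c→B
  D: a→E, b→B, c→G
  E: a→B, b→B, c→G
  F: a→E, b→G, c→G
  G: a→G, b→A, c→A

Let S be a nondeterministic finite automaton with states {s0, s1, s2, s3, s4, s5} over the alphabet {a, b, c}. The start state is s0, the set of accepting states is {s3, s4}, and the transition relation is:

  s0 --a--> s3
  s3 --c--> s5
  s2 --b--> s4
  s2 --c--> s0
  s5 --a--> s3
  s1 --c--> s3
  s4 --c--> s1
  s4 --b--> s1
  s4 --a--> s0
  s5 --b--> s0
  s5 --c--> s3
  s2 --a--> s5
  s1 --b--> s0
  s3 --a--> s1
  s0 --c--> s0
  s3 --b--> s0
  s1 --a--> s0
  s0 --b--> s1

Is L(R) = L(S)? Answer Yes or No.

No

The string ab is accepted by R but rejected by S.
So L(R) ≠ L(S).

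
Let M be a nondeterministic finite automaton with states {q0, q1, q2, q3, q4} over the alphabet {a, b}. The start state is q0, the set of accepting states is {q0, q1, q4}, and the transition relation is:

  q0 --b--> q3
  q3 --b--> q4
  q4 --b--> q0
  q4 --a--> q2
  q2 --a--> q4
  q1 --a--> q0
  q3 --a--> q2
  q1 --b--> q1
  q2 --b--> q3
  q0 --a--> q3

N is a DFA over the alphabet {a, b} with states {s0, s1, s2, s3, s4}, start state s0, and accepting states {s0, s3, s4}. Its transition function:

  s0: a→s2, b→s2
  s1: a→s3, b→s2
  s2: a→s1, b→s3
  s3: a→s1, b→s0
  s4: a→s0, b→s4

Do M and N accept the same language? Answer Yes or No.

Exploring the product automaton M × N from the start pair (q0, s0), following both machines on each input symbol, reaches 4 state pairs: (q0, s0), (q3, s2), (q2, s1), (q4, s3).
M accepts in {q0, q1, q4} and N accepts in {s0, s3, s4}. In every reachable pair the two components are either both accepting — (q0, s0), (q4, s3) — or both non-accepting, so no string is accepted by exactly one of the machines: L(M) \ L(N) and L(N) \ L(M) are both empty.
Hence every string is accepted by M iff it is accepted by N, and the two languages coincide.

Yes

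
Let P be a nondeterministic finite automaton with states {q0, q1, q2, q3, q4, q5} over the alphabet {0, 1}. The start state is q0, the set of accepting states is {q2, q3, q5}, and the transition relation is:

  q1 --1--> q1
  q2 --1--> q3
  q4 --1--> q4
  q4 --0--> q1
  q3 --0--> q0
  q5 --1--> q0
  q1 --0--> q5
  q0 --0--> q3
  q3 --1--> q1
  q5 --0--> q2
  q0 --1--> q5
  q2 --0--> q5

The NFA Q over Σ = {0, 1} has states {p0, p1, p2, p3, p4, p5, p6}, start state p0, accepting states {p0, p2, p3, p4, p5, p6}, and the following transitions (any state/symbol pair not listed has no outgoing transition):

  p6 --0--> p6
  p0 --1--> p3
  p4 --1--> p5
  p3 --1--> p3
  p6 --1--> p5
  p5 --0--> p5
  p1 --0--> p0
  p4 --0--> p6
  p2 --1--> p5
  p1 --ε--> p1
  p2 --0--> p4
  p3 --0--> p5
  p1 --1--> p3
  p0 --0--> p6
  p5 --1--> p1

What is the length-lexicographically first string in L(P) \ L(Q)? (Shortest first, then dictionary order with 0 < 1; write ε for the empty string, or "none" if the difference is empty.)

The string 101 is accepted by P but not by Q.
No shorter string lies in the difference, and 101 is the lexicographically first length-3 string in L(P) \ L(Q).

101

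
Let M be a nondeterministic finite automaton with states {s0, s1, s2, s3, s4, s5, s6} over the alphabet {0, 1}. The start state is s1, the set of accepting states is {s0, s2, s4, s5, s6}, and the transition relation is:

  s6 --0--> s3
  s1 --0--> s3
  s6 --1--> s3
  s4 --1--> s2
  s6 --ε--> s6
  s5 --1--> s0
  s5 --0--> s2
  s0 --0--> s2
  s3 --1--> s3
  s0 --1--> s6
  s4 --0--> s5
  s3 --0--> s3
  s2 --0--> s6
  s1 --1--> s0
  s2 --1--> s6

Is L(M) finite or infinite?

finite

The useful states (reachable from s1 and able to reach an accepting state) are {s0, s1, s2, s6}.
Restricted to these states the transition graph has no cycle, so every accepting path has bounded length and L is finite.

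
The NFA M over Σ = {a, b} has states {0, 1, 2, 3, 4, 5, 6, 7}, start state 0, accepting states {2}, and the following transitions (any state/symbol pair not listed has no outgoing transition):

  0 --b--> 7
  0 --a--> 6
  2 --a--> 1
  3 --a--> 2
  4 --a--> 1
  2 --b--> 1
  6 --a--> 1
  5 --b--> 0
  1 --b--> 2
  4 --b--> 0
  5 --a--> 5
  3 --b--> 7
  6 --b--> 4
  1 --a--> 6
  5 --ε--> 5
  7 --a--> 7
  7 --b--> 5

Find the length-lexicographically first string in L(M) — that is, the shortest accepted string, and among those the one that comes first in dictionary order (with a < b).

aab

A breadth-first search from 0 reaches an accepting state first via the path 0 → 6 → 1 → 2 on input aab.
No string of length < 3 is accepted (BFS exhausts all shorter strings without reaching an accepting state), and aab is the lexicographically least accepting string of length 3.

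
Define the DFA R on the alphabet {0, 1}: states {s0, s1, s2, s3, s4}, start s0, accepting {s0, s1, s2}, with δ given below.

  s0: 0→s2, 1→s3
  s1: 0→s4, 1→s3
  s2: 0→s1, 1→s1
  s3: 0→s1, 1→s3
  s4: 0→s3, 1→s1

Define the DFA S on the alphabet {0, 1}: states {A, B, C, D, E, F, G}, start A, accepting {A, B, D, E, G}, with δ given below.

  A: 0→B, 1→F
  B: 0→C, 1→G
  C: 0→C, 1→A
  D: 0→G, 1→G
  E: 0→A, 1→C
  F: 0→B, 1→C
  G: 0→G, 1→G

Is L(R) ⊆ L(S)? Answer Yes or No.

The string 00 is in L(R) but not in L(S).
So L(R) ⊄ L(S).

No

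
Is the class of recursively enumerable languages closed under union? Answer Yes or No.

Simulate recognisers for L₁ and L₂ in parallel, alternating one step of each, and accept as soon as either accepts.
So the recursively enumerable languages are closed under union.

Yes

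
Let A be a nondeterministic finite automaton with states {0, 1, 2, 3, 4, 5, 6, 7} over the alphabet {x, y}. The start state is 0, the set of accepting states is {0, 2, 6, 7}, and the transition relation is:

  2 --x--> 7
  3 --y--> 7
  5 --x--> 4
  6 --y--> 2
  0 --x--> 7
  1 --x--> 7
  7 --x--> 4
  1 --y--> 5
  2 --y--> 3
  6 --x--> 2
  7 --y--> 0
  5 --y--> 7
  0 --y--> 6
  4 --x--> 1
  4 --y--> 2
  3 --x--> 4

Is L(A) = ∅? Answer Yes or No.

No

The empty string ε is accepted: the run 0 ends in the accepting state 0.
Since at least one string is accepted, L(A) is not empty.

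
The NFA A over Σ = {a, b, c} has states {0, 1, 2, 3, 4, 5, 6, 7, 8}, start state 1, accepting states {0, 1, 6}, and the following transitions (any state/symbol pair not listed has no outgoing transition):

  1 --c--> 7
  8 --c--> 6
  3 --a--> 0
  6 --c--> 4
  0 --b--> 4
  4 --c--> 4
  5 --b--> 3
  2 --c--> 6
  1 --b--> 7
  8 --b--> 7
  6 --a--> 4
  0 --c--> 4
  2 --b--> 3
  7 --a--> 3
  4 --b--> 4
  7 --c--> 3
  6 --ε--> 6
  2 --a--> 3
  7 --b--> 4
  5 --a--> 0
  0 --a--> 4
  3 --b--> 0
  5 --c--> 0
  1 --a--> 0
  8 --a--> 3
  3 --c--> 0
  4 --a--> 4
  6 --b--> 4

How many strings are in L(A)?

14

The useful subgraph on states {0, 1, 3, 7} is acyclic, so L(A) is finite; the longest accepting path visits 4 useful states, giving maximum string length 3.
Counting accepting paths from 1 by length: 1 of length 0, 1 of length 1, 12 of length 3. Total 14.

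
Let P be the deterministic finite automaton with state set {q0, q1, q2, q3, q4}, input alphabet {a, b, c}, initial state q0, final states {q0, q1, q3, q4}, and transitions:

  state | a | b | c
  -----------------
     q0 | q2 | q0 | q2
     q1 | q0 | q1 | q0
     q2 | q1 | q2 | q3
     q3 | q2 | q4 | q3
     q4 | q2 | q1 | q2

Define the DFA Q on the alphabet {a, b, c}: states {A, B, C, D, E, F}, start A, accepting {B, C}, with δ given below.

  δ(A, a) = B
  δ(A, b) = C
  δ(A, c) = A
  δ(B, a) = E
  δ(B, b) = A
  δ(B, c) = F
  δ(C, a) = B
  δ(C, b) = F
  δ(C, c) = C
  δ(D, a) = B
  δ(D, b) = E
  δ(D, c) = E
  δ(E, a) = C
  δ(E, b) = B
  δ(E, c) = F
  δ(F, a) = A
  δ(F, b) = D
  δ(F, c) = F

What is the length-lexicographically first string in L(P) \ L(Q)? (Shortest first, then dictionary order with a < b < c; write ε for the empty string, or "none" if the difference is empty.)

The empty string ε is accepted by P but not by Q.
Since ε is the unique shortest string, it is the required witness.

ε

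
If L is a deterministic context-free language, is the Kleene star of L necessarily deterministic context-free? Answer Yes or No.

No

L = {c aⁿbⁿ : n≥0} ∪ {cc aⁿb²ⁿ : n≥0} is a DCFL (the number of leading c's fixes which ratio the DPDA checks), but L* is not. Every word of L starts with c, so in a factorisation of the string cc aⁱbʲ (i≥1) into words of L each factor begins at one of the two c's: either the whole string is a single word of L (forcing j = 2i), or it splits as c · (c aⁱbʲ) with c ∈ L (take n = 0) and c aⁱbʲ ∈ L (forcing j = i). Thus L* ∩ cca⁺b* = {cc aⁿbⁿ : n≥1} ∪ {cc aⁿb²ⁿ : n≥1}. A DPDA for L* would give one for this intersection with a regular set, and, started from its configuration after reading cc, one for {aⁿbⁿ : n≥1} ∪ {aⁿb²ⁿ : n≥1}, which no deterministic PDA accepts (a DPDA for it would have a single run on aⁿb²ⁿ, accepting after the prefix aⁿbⁿ and accepting again after n more b's; an ordinary PDA that simulates it on a's and b's and, at any moment when it is accepting, may switch to reading only a fresh letter d while feeding each d to the simulation as a b, would accept aⁱbʲdᵏ (k≥1) exactly when both aⁱbʲ and aⁱbʲ⁺ᵏ are in the language, i.e. its language intersected with the regular set a*b*d⁺ would be exactly {aⁿbⁿdⁿ : n≥1} — impossible, since context-free languages are closed under intersection with regular sets and {aⁿbⁿdⁿ} is not context-free). So L* is not a DCFL.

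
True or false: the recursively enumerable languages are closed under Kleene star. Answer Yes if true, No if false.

Dovetail over all factorisations of the input into blocks and all step bounds, running the recogniser for L on every block of a factorisation; accept if some factorisation has all of its blocks accepted.
So the recursively enumerable languages are closed under Kleene star.

Yes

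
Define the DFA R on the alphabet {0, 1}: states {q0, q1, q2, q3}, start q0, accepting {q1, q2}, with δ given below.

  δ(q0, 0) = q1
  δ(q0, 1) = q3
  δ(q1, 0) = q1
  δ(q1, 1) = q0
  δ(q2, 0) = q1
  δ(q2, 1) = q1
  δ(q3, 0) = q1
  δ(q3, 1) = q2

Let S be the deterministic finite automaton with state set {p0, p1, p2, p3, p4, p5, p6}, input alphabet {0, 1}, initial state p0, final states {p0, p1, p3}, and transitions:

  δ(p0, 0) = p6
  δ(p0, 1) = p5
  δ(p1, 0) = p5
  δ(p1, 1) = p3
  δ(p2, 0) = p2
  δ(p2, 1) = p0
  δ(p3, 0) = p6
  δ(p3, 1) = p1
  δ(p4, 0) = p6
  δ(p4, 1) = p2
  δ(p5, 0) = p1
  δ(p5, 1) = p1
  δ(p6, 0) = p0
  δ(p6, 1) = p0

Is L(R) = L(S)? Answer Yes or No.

The string 0 is accepted by R but rejected by S.
So L(R) ≠ L(S).

No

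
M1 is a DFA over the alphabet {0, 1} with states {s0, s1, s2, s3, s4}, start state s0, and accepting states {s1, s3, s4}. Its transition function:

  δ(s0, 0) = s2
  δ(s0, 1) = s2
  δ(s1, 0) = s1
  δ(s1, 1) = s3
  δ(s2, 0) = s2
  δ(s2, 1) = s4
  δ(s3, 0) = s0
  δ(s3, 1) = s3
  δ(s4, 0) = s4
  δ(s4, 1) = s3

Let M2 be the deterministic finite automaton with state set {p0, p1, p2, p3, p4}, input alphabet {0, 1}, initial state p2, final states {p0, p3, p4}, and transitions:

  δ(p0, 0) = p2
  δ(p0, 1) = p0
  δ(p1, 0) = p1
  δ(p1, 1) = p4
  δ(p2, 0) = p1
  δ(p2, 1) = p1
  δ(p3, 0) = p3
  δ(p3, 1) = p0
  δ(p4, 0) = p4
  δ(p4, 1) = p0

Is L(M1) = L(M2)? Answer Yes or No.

Exploring the product automaton M1 × M2 from the start pair (s0, p2), following both machines on each input symbol, reaches 4 state pairs: (s0, p2), (s2, p1), (s4, p4), (s3, p0).
M1 accepts in {s1, s3, s4} and M2 accepts in {p0, p3, p4}. In every reachable pair the two components are either both accepting — (s4, p4), (s3, p0) — or both non-accepting, so no string is accepted by exactly one of the machines: L(M1) \ L(M2) and L(M2) \ L(M1) are both empty.
Hence every string is accepted by M1 iff it is accepted by M2, and the two languages coincide.

Yes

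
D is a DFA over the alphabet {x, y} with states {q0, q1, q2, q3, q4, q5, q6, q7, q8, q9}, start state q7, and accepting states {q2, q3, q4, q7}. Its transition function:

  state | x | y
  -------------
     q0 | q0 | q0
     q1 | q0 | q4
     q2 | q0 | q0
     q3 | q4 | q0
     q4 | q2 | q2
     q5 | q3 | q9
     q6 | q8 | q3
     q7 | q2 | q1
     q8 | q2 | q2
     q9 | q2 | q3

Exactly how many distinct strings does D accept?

The useful subgraph on states {q1, q2, q4, q7} is acyclic, so L(D) is finite; the longest accepting path visits 4 useful states, giving maximum string length 3.
Counting accepting paths from q7 by length: 1 of length 0, 1 of length 1, 1 of length 2, 2 of length 3. Total 5.

5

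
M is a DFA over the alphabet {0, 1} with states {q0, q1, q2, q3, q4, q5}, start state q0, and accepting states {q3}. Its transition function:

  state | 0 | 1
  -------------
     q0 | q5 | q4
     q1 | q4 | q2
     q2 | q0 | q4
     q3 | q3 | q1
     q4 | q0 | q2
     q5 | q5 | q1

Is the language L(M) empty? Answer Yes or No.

The states reachable from the start state are {q0, q1, q2, q4, q5}.
None of the accepting states {q3} is reachable, so no string is accepted and L(M) = ∅.

Yes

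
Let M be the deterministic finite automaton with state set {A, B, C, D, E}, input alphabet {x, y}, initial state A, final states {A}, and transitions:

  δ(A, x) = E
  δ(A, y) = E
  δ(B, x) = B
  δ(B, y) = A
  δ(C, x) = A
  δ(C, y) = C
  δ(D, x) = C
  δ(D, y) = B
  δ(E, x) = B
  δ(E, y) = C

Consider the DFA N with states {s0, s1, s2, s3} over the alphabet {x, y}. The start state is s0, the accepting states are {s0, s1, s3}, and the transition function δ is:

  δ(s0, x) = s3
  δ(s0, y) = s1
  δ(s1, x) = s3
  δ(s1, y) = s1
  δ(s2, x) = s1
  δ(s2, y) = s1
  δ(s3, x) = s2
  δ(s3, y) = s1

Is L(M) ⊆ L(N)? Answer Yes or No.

Exploring the product automaton M × N from the start pair (A, s0), following both machines on each input symbol, reaches 10 state pairs: (A, s0), (E, s3), (E, s1), (B, s2), (C, s1), (B, s3), (B, s1), (A, s1), (A, s3), (E, s2).
M accepts in {A} and N accepts in {s0, s1, s3}. The reachable pairs whose M-component is accepting are (A, s0), (A, s1), (A, s3); in each of them the N-component is accepting too, so the product for L(M) \ L(N) (M-component accepting, N-component rejecting) has no reachable accepting pair and the difference is empty.
Hence every string in L(M) is also in L(N).

Yes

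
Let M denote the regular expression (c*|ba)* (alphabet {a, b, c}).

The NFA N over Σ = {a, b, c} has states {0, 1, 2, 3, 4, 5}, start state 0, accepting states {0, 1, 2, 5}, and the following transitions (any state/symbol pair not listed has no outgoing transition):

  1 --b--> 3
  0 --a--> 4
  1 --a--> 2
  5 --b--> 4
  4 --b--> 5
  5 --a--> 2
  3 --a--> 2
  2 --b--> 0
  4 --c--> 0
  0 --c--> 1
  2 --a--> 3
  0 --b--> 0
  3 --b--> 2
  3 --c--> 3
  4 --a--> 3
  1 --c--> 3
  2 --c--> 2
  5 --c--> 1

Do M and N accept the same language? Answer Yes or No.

The string ba is accepted by M but rejected by N.
So L(M) ≠ L(N).

No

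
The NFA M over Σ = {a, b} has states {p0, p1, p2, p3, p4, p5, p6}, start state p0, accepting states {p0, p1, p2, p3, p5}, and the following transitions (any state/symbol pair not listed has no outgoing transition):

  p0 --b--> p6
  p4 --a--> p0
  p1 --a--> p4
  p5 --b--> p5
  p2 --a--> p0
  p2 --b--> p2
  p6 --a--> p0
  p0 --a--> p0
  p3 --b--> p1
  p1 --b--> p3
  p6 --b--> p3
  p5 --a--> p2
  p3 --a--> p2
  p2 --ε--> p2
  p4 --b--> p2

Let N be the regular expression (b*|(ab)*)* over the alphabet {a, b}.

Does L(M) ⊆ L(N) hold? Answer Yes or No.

The string a is in L(M) but not in L(N).
So L(M) ⊄ L(N).

No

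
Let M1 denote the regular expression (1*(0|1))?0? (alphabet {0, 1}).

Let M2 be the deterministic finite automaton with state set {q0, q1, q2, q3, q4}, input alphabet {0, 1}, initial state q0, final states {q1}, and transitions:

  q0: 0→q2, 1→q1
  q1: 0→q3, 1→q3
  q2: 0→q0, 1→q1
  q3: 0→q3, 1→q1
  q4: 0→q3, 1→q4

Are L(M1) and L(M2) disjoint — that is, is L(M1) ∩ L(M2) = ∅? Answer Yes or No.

No

The string 1 is accepted by both M1 and M2.
Hence L(M1) ∩ L(M2) ≠ ∅.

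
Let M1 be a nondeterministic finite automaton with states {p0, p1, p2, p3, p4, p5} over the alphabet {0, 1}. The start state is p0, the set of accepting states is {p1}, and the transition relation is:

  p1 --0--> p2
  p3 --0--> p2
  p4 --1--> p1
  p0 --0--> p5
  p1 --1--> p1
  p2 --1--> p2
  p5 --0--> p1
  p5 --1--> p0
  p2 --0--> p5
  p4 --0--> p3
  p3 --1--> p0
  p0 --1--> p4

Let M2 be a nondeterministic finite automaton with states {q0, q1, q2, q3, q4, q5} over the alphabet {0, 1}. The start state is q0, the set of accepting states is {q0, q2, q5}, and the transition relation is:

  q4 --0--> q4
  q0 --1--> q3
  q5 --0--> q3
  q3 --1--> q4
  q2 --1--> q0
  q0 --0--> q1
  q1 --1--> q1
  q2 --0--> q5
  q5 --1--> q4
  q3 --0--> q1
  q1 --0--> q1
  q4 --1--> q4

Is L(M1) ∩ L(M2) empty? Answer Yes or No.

Exploring the product automaton M1 × M2 from the start pair (p0, q0), following both machines on each input symbol, reaches 14 state pairs: (p0, q0), (p5, q1), (p4, q3), (p1, q1), (p0, q1), (p3, q1), (p1, q4), (p2, q1), (p4, q1), (p2, q4), (p5, q4), (p0, q4), (p4, q4), (p3, q4).
M1 accepts in {p1} and M2 accepts in {q0, q2, q5}; no reachable pair has both components accepting, so no string drives both machines to acceptance simultaneously and L(M1) ∩ L(M2) = ∅.
So no string is accepted by both, and the intersection is empty.

Yes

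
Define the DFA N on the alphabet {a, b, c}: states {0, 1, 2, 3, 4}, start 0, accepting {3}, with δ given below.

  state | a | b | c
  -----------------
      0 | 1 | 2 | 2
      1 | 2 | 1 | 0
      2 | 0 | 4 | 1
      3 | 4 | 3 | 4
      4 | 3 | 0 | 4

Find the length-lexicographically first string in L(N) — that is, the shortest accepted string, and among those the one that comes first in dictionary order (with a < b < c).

bba

A breadth-first search from 0 reaches an accepting state first via the path 0 → 2 → 4 → 3 on input bba.
No string of length < 3 is accepted (BFS exhausts all shorter strings without reaching an accepting state), and bba is the lexicographically least accepting string of length 3.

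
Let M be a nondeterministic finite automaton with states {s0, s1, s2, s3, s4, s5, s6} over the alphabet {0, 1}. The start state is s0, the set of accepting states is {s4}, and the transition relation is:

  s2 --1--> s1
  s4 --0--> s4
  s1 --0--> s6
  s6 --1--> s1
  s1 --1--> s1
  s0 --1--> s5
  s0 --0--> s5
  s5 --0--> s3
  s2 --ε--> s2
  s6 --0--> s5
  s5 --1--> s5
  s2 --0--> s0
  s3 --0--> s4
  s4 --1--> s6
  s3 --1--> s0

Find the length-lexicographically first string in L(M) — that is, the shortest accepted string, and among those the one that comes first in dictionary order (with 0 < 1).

A breadth-first search from s0 reaches an accepting state first via the path s0 → s5 → s3 → s4 on input 000.
No string of length < 3 is accepted (BFS exhausts all shorter strings without reaching an accepting state), and 000 is the lexicographically least accepting string of length 3.

000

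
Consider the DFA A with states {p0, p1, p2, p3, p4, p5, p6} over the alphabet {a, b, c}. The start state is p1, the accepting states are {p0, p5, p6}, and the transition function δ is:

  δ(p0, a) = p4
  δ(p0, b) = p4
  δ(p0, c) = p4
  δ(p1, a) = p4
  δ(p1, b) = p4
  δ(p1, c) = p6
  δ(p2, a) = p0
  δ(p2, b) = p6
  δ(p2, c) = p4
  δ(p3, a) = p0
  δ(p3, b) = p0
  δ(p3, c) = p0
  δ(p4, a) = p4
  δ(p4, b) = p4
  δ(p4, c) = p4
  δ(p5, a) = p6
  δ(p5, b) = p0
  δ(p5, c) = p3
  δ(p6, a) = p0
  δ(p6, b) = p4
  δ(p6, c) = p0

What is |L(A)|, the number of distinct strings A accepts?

The useful subgraph on states {p0, p1, p6} is acyclic, so L(A) is finite; the longest accepting path visits 3 useful states, giving maximum string length 2.
Counting accepting paths from p1 by length: 1 of length 1, 2 of length 2. Total 3.

3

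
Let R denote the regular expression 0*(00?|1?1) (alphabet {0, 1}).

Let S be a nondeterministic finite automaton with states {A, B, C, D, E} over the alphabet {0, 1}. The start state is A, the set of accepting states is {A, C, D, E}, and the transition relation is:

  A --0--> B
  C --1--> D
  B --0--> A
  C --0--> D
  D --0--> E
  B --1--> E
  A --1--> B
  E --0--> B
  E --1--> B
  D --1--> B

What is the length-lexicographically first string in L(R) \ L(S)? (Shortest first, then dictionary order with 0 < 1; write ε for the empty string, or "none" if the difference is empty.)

0

The string 0 is accepted by R but not by S.
No shorter string lies in the difference, and 0 is the lexicographically first length-1 string in L(R) \ L(S).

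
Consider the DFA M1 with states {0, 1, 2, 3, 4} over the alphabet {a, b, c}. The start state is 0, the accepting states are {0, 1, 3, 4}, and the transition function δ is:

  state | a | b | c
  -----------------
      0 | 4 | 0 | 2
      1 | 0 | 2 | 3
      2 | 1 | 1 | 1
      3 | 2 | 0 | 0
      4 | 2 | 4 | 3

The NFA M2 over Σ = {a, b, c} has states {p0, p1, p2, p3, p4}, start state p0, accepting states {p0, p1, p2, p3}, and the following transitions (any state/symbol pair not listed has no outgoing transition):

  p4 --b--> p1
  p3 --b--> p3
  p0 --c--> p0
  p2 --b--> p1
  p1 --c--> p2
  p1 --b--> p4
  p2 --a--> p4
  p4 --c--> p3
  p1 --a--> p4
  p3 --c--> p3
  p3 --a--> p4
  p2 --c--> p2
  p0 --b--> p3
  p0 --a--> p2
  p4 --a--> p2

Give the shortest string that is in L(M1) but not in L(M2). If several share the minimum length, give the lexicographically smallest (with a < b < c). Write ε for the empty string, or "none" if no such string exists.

The string ba is accepted by M1 but not by M2.
No shorter string lies in the difference, and ba is the lexicographically first length-2 string in L(M1) \ L(M2).

ba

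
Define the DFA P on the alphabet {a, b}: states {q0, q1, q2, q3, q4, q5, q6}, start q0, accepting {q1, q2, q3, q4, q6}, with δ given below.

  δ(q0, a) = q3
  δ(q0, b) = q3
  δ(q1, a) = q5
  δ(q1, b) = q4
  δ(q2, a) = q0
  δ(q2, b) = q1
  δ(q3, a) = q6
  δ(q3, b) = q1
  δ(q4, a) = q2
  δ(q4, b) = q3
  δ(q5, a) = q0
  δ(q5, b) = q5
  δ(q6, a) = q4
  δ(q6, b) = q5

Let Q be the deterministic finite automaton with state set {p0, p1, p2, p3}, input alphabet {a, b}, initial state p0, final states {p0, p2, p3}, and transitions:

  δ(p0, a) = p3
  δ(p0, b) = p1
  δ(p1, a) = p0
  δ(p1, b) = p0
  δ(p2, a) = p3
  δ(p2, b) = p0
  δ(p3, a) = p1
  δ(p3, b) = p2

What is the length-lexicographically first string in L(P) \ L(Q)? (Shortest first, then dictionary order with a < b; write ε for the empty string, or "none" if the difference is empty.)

The string b is accepted by P but not by Q.
No shorter string lies in the difference, and b is the lexicographically first length-1 string in L(P) \ L(Q).

b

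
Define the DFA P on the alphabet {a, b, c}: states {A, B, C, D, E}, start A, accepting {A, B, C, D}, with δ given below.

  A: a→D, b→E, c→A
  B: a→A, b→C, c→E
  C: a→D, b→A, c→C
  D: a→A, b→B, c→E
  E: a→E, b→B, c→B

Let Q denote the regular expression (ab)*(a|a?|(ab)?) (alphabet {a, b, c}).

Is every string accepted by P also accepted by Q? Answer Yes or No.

No

The string c is in L(P) but not in L(Q).
So L(P) ⊄ L(Q).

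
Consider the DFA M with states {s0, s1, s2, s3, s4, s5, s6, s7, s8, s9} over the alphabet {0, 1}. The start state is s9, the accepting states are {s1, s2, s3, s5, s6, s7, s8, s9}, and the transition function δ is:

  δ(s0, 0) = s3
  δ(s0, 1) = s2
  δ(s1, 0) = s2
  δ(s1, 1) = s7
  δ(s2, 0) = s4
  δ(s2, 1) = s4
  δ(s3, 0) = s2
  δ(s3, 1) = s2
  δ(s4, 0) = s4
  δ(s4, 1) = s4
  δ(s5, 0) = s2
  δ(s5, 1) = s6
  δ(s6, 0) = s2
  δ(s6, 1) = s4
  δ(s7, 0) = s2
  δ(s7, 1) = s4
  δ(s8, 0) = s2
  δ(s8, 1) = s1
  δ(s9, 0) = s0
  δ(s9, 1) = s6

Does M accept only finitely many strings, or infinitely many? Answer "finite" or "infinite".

finite

The useful states (reachable from s9 and able to reach an accepting state) are {s0, s2, s3, s6, s9}.
Restricted to these states the transition graph has no cycle, so every accepting path has bounded length and L is finite.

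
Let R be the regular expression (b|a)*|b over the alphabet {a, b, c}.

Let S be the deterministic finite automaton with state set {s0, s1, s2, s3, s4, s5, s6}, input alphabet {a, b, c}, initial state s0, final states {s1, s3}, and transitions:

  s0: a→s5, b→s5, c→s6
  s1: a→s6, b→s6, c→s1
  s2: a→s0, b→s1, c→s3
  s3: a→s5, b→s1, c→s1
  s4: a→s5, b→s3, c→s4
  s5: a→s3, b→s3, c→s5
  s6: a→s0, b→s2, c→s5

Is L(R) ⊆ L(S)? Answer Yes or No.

The empty string ε is in L(R) but not in L(S).
So L(R) ⊄ L(S).

No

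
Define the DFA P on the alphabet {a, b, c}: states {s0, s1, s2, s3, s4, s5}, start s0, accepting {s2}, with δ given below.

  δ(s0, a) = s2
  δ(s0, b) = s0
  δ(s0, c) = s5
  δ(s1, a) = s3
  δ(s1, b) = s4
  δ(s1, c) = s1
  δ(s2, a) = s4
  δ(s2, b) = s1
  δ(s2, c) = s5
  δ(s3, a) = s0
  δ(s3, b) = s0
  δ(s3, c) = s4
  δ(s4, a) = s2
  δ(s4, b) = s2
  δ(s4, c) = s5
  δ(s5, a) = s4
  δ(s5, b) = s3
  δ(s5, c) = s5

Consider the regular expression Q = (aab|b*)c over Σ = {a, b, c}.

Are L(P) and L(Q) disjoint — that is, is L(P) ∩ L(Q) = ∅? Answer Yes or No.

Yes

Converting the expression Q to a DFA (subset construction, then merging equivalent states) gives the minimal DFA with states {q0, q1, q2, q3, q4, q5, q6}, start state q0, accepting states {q3} and transitions q0: a→q1, b→q2, c→q3; q1: a→q4, b→q5, c→q5; q2: a→q5, b→q2, c→q3; q3: a→q5, b→q5, c→q5; q4: a→q5, b→q6, c→q5; q5: a→q5, b→q5, c→q5; q6: a→q5, b→q5, c→q3.
Exploring the product automaton P × Q from the start pair (s0, q0), following both machines on each input symbol, reaches 12 state pairs: (s0, q0), (s2, q1), (s0, q2), (s5, q3), (s4, q4), (s1, q5), (s5, q5), (s2, q5), (s4, q5), (s3, q5), (s2, q6), (s0, q5).
P accepts in {s2} and Q accepts in {q3}; no reachable pair has both components accepting, so no string drives both machines to acceptance simultaneously and L(P) ∩ L(Q) = ∅.
So no string is accepted by both, and the intersection is empty.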